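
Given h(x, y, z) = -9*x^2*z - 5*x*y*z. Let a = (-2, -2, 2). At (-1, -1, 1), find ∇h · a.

-84

∂h/∂x = -18*x*z - 5*y*z
∂h/∂y = -5*x*z
∂h/∂z = -9*x^2 - 5*x*y
∇h at (-1, -1, 1) = (23, 5, -14)
∇h · a = (23)(-2) + (5)(-2) + (-14)(2) = -84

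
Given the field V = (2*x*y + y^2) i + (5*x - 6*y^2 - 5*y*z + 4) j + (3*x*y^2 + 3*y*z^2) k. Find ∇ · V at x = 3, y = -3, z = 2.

-16

∂V₁/∂x = 2*y
∂V₂/∂y = -12*y - 5*z
∂V₃/∂z = 6*y*z
∇·V = 6*y*z - 10*y - 5*z
At (3, -3, 2): -16.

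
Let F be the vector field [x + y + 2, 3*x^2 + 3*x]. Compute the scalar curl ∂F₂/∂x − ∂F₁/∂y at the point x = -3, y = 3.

-16

∂F₂/∂x = 6*x + 3
∂F₁/∂y = 1
Scalar curl = 6*x + 2
At (-3, 3): -16.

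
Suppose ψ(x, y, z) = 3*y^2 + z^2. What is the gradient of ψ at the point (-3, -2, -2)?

∂ψ/∂x = 0
∂ψ/∂y = 6*y
∂ψ/∂z = 2*z
∇ψ = (0, 6*y, 2*z)
At (-3, -2, -2): (0, -12, -4).

(0, -12, -4)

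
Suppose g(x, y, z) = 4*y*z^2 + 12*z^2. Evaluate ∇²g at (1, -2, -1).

∂²g/∂x² = 0
∂²g/∂y² = 0
∂²g/∂z² = 8*(y + 3)
∇²g = 8*y + 24
At (1, -2, -1): 8.

8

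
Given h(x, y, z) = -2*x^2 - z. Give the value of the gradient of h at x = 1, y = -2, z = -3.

(-4, 0, -1)

∂h/∂x = -4*x
∂h/∂y = 0
∂h/∂z = -1
∇h = (-4*x, 0, -1)
At (1, -2, -3): (-4, 0, -1).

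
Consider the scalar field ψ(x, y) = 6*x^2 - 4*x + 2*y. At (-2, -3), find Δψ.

12

∂²ψ/∂x² = 12
∂²ψ/∂y² = 0
∇²ψ = 12
At (-2, -3): 12.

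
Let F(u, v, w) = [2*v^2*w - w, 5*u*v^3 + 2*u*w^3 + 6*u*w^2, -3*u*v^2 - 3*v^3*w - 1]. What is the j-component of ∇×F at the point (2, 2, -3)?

(∇×F)_2 = ∂F₁/∂w − ∂F₃/∂u
= 2*v^2 - 1 − (-3*v^2)
= 5*v^2 - 1
At (2, 2, -3): 19.

19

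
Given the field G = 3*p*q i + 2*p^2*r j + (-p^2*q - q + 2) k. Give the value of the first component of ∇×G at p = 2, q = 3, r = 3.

-13

(∇×G)_1 = ∂G₃/∂q − ∂G₂/∂r
= -p^2 - 1 − (2*p^2)
= -3*p^2 - 1
At (2, 3, 3): -13.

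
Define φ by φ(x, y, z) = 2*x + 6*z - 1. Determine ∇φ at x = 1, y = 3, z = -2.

∂φ/∂x = 2
∂φ/∂y = 0
∂φ/∂z = 6
∇φ = (2, 0, 6)
At (1, 3, -2): (2, 0, 6).

(2, 0, 6)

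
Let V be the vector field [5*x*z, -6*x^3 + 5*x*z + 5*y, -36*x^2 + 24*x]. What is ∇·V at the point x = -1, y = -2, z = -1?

∂V₁/∂x = 5*z
∂V₂/∂y = 5
∂V₃/∂z = 0
∇·V = 5*z + 5
At (-1, -2, -1): 0.

0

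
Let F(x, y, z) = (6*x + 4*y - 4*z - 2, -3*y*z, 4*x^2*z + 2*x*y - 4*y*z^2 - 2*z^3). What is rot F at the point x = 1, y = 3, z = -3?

(-25, 14, -4)

(∇×F)₁ = ∂F₃/∂y − ∂F₂/∂z = 2*x + 3*y - 4*z^2
(∇×F)₂ = ∂F₁/∂z − ∂F₃/∂x = -8*x*z - 2*y - 4
(∇×F)₃ = ∂F₂/∂x − ∂F₁/∂y = -4
∇×F = (2*x + 3*y - 4*z^2, -8*x*z - 2*y - 4, -4)
At (1, 3, -3): (-25, 14, -4).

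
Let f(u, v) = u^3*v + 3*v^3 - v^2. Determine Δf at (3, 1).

∂²f/∂u² = 6*u*v
∂²f/∂v² = 2*(9*v - 1)
∇²f = 6*u*v + 18*v - 2
At (3, 1): 34.

34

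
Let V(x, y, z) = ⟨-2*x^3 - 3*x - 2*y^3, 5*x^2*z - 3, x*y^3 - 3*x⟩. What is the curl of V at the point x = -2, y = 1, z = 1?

(-26, 2, -14)

(∇×V)₁ = ∂V₃/∂y − ∂V₂/∂z = -5*x^2 + 3*x*y^2
(∇×V)₂ = ∂V₁/∂z − ∂V₃/∂x = -y^3 + 3
(∇×V)₃ = ∂V₂/∂x − ∂V₁/∂y = 10*x*z + 6*y^2
∇×V = (-5*x^2 + 3*x*y^2, -y^3 + 3, 10*x*z + 6*y^2)
At (-2, 1, 1): (-26, 2, -14).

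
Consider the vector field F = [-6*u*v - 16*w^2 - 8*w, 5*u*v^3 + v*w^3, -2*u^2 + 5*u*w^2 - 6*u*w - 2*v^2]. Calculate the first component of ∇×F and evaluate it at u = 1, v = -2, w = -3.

62

(∇×F)_1 = ∂F₃/∂v − ∂F₂/∂w
= -4*v − (3*v*w^2)
= -3*v*w^2 - 4*v
At (1, -2, -3): 62.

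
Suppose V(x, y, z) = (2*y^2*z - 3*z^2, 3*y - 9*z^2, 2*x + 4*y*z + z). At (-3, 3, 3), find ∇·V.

16

∂V₁/∂x = 0
∂V₂/∂y = 3
∂V₃/∂z = 4*y + 1
∇·V = 4*y + 4
At (-3, 3, 3): 16.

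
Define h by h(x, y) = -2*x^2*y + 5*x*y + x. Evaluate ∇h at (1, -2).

(-1, 3)

∂h/∂x = -4*x*y + 5*y + 1
∂h/∂y = -2*x^2 + 5*x
∇h = (-4*x*y + 5*y + 1, -2*x^2 + 5*x)
At (1, -2): (-1, 3).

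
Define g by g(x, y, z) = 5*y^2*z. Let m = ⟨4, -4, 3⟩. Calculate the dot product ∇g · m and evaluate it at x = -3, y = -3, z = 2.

∂g/∂x = 0
∂g/∂y = 10*y*z
∂g/∂z = 5*y^2
∇g at (-3, -3, 2) = (0, -60, 45)
∇g · m = (0)(4) + (-60)(-4) + (45)(3) = 375

375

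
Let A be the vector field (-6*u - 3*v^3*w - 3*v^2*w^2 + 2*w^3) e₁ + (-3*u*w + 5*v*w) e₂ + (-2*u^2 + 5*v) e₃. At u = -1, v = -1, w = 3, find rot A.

(7, 35, -36)

(∇×A)₁ = ∂A₃/∂v − ∂A₂/∂w = 3*u - 5*v + 5
(∇×A)₂ = ∂A₁/∂w − ∂A₃/∂u = 4*u - 3*v^3 - 6*v^2*w + 6*w^2
(∇×A)₃ = ∂A₂/∂u − ∂A₁/∂v = 9*v^2*w + 6*v*w^2 - 3*w
∇×A = (3*u - 5*v + 5, 4*u - 3*v^3 - 6*v^2*w + 6*w^2, 9*v^2*w + 6*v*w^2 - 3*w)
At (-1, -1, 3): (7, 35, -36).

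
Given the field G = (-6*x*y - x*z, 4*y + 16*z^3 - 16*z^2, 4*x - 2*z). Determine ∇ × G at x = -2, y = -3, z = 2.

(-128, -2, -12)

(∇×G)₁ = ∂G₃/∂y − ∂G₂/∂z = -48*z^2 + 32*z
(∇×G)₂ = ∂G₁/∂z − ∂G₃/∂x = -x - 4
(∇×G)₃ = ∂G₂/∂x − ∂G₁/∂y = 6*x
∇×G = (-48*z^2 + 32*z, -x - 4, 6*x)
At (-2, -3, 2): (-128, -2, -12).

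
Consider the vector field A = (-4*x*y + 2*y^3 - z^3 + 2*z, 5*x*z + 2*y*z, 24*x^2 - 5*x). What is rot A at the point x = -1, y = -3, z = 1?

(∇×A)₁ = ∂A₃/∂y − ∂A₂/∂z = -5*x - 2*y
(∇×A)₂ = ∂A₁/∂z − ∂A₃/∂x = -48*x - 3*z^2 + 7
(∇×A)₃ = ∂A₂/∂x − ∂A₁/∂y = 4*x - 6*y^2 + 5*z
∇×A = (-5*x - 2*y, -48*x - 3*z^2 + 7, 4*x - 6*y^2 + 5*z)
At (-1, -3, 1): (11, 52, -53).

(11, 52, -53)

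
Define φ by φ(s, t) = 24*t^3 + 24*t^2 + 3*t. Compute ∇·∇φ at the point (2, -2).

-240

∂²φ/∂s² = 0
∂²φ/∂t² = 48*(3*t + 1)
∇²φ = 144*t + 48
At (2, -2): -240.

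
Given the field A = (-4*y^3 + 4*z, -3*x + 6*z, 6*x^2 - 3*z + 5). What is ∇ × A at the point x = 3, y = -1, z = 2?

(-6, -32, 9)

(∇×A)₁ = ∂A₃/∂y − ∂A₂/∂z = -6
(∇×A)₂ = ∂A₁/∂z − ∂A₃/∂x = -12*x + 4
(∇×A)₃ = ∂A₂/∂x − ∂A₁/∂y = 12*y^2 - 3
∇×A = (-6, -12*x + 4, 12*y^2 - 3)
At (3, -1, 2): (-6, -32, 9).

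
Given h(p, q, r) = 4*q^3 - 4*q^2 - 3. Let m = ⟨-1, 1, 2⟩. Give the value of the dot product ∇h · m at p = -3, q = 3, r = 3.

∂h/∂p = 0
∂h/∂q = 12*q^2 - 8*q
∂h/∂r = 0
∇h at (-3, 3, 3) = (0, 84, 0)
∇h · m = (0)(-1) + (84)(1) + (0)(2) = 84

84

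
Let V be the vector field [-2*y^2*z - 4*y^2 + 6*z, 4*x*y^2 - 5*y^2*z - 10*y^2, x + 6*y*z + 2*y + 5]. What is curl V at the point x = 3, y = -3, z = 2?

(∇×V)₁ = ∂V₃/∂y − ∂V₂/∂z = 5*y^2 + 6*z + 2
(∇×V)₂ = ∂V₁/∂z − ∂V₃/∂x = -2*y^2 + 5
(∇×V)₃ = ∂V₂/∂x − ∂V₁/∂y = 4*y^2 + 4*y*z + 8*y
∇×V = (5*y^2 + 6*z + 2, -2*y^2 + 5, 4*y^2 + 4*y*z + 8*y)
At (3, -3, 2): (59, -13, -12).

(59, -13, -12)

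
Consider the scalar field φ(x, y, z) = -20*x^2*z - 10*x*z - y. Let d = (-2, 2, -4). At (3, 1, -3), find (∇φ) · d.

∂φ/∂x = -40*x*z - 10*z
∂φ/∂y = -1
∂φ/∂z = -20*x^2 - 10*x
∇φ at (3, 1, -3) = (390, -1, -210)
∇φ · d = (390)(-2) + (-1)(2) + (-210)(-4) = 58

58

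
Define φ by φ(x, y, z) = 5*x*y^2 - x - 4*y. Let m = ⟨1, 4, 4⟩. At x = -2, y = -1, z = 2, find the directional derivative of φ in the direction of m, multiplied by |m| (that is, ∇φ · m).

∂φ/∂x = 5*y^2 - 1
∂φ/∂y = 10*x*y - 4
∂φ/∂z = 0
∇φ at (-2, -1, 2) = (4, 16, 0)
∇φ · m = (4)(1) + (16)(4) + (0)(4) = 68

68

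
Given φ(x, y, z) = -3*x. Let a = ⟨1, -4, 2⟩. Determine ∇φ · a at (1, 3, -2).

-3

∂φ/∂x = -3
∂φ/∂y = 0
∂φ/∂z = 0
∇φ at (1, 3, -2) = (-3, 0, 0)
∇φ · a = (-3)(1) + (0)(-4) + (0)(2) = -3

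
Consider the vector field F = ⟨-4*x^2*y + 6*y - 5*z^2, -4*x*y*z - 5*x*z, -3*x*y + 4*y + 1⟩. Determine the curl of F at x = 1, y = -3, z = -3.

(∇×F)₁ = ∂F₃/∂y − ∂F₂/∂z = 4*x*y + 2*x + 4
(∇×F)₂ = ∂F₁/∂z − ∂F₃/∂x = 3*y - 10*z
(∇×F)₃ = ∂F₂/∂x − ∂F₁/∂y = 4*x^2 - 4*y*z - 5*z - 6
∇×F = (4*x*y + 2*x + 4, 3*y - 10*z, 4*x^2 - 4*y*z - 5*z - 6)
At (1, -3, -3): (-6, 21, -23).

(-6, 21, -23)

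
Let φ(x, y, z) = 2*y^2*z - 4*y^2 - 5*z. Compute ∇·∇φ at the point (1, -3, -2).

∂²φ/∂x² = 0
∂²φ/∂y² = 4*(z - 2)
∂²φ/∂z² = 0
∇²φ = 4*z - 8
At (1, -3, -2): -16.

-16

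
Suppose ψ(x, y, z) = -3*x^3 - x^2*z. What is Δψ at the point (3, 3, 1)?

-56

∂²ψ/∂x² = -2*(9*x + z)
∂²ψ/∂y² = 0
∂²ψ/∂z² = 0
∇²ψ = -18*x - 2*z
At (3, 3, 1): -56.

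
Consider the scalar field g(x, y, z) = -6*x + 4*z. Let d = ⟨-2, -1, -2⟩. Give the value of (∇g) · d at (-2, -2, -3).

4

∂g/∂x = -6
∂g/∂y = 0
∂g/∂z = 4
∇g at (-2, -2, -3) = (-6, 0, 4)
∇g · d = (-6)(-2) + (0)(-1) + (4)(-2) = 4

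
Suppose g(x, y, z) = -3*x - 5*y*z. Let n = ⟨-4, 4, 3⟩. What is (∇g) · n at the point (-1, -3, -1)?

77

∂g/∂x = -3
∂g/∂y = -5*z
∂g/∂z = -5*y
∇g at (-1, -3, -1) = (-3, 5, 15)
∇g · n = (-3)(-4) + (5)(4) + (15)(3) = 77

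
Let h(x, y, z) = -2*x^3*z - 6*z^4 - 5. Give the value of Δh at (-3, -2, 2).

-216

∂²h/∂x² = -12*x*z
∂²h/∂y² = 0
∂²h/∂z² = -72*z^2
∇²h = -12*x*z - 72*z^2
At (-3, -2, 2): -216.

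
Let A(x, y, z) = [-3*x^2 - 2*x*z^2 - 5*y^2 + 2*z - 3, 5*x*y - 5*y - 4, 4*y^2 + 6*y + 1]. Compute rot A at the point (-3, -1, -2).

(-2, -22, -15)

(∇×A)₁ = ∂A₃/∂y − ∂A₂/∂z = 8*y + 6
(∇×A)₂ = ∂A₁/∂z − ∂A₃/∂x = -4*x*z + 2
(∇×A)₃ = ∂A₂/∂x − ∂A₁/∂y = 15*y
∇×A = (8*y + 6, -4*x*z + 2, 15*y)
At (-3, -1, -2): (-2, -22, -15).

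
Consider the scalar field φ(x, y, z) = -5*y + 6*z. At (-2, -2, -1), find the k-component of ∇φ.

6

(∇φ)_3 = ∂φ/∂z = 6
At (-2, -2, -1): 6.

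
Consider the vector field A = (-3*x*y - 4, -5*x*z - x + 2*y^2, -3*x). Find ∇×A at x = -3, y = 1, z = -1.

(-15, 3, -5)

(∇×A)₁ = ∂A₃/∂y − ∂A₂/∂z = 5*x
(∇×A)₂ = ∂A₁/∂z − ∂A₃/∂x = 3
(∇×A)₃ = ∂A₂/∂x − ∂A₁/∂y = 3*x - 5*z - 1
∇×A = (5*x, 3, 3*x - 5*z - 1)
At (-3, 1, -1): (-15, 3, -5).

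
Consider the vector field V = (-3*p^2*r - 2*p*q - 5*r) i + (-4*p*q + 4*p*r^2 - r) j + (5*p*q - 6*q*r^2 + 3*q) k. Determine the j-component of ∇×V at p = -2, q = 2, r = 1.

-27

(∇×V)_2 = ∂V₁/∂r − ∂V₃/∂p
= -3*p^2 - 5 − (5*q)
= -3*p^2 - 5*q - 5
At (-2, 2, 1): -27.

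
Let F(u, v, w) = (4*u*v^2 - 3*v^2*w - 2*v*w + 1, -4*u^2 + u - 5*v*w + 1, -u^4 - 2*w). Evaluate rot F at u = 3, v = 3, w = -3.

(∇×F)₁ = ∂F₃/∂v − ∂F₂/∂w = 5*v
(∇×F)₂ = ∂F₁/∂w − ∂F₃/∂u = 4*u^3 - 3*v^2 - 2*v
(∇×F)₃ = ∂F₂/∂u − ∂F₁/∂v = -8*u*v - 8*u + 6*v*w + 2*w + 1
∇×F = (5*v, 4*u^3 - 3*v^2 - 2*v, -8*u*v - 8*u + 6*v*w + 2*w + 1)
At (3, 3, -3): (15, 75, -155).

(15, 75, -155)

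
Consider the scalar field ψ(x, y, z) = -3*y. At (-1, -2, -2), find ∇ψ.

(0, -3, 0)

∂ψ/∂x = 0
∂ψ/∂y = -3
∂ψ/∂z = 0
∇ψ = (0, -3, 0)
At (-1, -2, -2): (0, -3, 0).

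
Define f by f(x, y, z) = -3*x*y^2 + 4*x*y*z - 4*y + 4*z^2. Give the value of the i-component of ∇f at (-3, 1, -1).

(∇f)_1 = ∂f/∂x = -3*y^2 + 4*y*z
At (-3, 1, -1): -7.

-7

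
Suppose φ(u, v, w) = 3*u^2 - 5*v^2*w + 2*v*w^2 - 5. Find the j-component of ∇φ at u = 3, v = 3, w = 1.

-28

(∇φ)_2 = ∂φ/∂v = -10*v*w + 2*w^2
At (3, 3, 1): -28.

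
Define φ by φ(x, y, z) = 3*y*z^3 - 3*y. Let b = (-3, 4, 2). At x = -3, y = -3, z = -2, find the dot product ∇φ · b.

∂φ/∂x = 0
∂φ/∂y = 3*z^3 - 3
∂φ/∂z = 9*y*z^2
∇φ at (-3, -3, -2) = (0, -27, -108)
∇φ · b = (0)(-3) + (-27)(4) + (-108)(2) = -324

-324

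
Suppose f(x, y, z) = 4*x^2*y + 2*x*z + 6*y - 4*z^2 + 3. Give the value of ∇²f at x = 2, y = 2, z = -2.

∂²f/∂x² = 8*y
∂²f/∂y² = 0
∂²f/∂z² = -8
∇²f = 8*y - 8
At (2, 2, -2): 8.

8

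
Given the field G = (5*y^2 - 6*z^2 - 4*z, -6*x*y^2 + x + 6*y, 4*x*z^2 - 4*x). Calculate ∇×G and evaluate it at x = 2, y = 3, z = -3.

(∇×G)₁ = ∂G₃/∂y − ∂G₂/∂z = 0
(∇×G)₂ = ∂G₁/∂z − ∂G₃/∂x = -4*z^2 - 12*z
(∇×G)₃ = ∂G₂/∂x − ∂G₁/∂y = -6*y^2 - 10*y + 1
∇×G = (0, -4*z^2 - 12*z, -6*y^2 - 10*y + 1)
At (2, 3, -3): (0, 0, -83).

(0, 0, -83)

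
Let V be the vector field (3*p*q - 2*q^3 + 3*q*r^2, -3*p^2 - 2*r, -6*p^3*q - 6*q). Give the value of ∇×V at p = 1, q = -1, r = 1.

(-10, -24, -6)

(∇×V)₁ = ∂V₃/∂q − ∂V₂/∂r = -6*p^3 - 4
(∇×V)₂ = ∂V₁/∂r − ∂V₃/∂p = 18*p^2*q + 6*q*r
(∇×V)₃ = ∂V₂/∂p − ∂V₁/∂q = -9*p + 6*q^2 - 3*r^2
∇×V = (-6*p^3 - 4, 18*p^2*q + 6*q*r, -9*p + 6*q^2 - 3*r^2)
At (1, -1, 1): (-10, -24, -6).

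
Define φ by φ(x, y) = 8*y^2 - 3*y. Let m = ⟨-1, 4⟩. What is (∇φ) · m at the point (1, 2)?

116

∂φ/∂x = 0
∂φ/∂y = 16*y - 3
∇φ at (1, 2) = (0, 29)
∇φ · m = (0)(-1) + (29)(4) = 116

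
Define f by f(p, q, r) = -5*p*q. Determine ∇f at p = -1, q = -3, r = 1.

∂f/∂p = -5*q
∂f/∂q = -5*p
∂f/∂r = 0
∇f = (-5*q, -5*p, 0)
At (-1, -3, 1): (15, 5, 0).

(15, 5, 0)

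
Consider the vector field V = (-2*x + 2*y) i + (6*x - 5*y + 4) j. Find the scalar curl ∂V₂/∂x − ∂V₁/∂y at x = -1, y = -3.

∂V₂/∂x = 6
∂V₁/∂y = 2
Scalar curl = 4
At (-1, -3): 4.

4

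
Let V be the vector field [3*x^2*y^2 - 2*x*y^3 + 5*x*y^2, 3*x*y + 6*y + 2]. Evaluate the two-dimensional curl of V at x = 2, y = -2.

∂V₂/∂x = 3*y
∂V₁/∂y = 6*x^2*y - 6*x*y^2 + 10*x*y
Scalar curl = -6*x^2*y + 6*x*y^2 - 10*x*y + 3*y
At (2, -2): 130.

130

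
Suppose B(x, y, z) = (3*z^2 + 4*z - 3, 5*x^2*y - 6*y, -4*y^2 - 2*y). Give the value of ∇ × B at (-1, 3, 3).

(-26, 22, -30)

(∇×B)₁ = ∂B₃/∂y − ∂B₂/∂z = -8*y - 2
(∇×B)₂ = ∂B₁/∂z − ∂B₃/∂x = 6*z + 4
(∇×B)₃ = ∂B₂/∂x − ∂B₁/∂y = 10*x*y
∇×B = (-8*y - 2, 6*z + 4, 10*x*y)
At (-1, 3, 3): (-26, 22, -30).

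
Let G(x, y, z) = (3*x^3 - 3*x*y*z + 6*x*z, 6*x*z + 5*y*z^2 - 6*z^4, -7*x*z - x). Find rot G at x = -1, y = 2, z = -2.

(∇×G)₁ = ∂G₃/∂y − ∂G₂/∂z = -6*x - 10*y*z + 24*z^3
(∇×G)₂ = ∂G₁/∂z − ∂G₃/∂x = -3*x*y + 6*x + 7*z + 1
(∇×G)₃ = ∂G₂/∂x − ∂G₁/∂y = 3*x*z + 6*z
∇×G = (-6*x - 10*y*z + 24*z^3, -3*x*y + 6*x + 7*z + 1, 3*x*z + 6*z)
At (-1, 2, -2): (-146, -13, -6).

(-146, -13, -6)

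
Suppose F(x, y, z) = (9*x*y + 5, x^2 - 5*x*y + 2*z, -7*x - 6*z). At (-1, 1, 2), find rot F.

(∇×F)₁ = ∂F₃/∂y − ∂F₂/∂z = -2
(∇×F)₂ = ∂F₁/∂z − ∂F₃/∂x = 7
(∇×F)₃ = ∂F₂/∂x − ∂F₁/∂y = -7*x - 5*y
∇×F = (-2, 7, -7*x - 5*y)
At (-1, 1, 2): (-2, 7, 2).

(-2, 7, 2)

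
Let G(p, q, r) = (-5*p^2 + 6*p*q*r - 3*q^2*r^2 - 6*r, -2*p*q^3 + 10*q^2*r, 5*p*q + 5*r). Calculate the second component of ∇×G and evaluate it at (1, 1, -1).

1

(∇×G)_2 = ∂G₁/∂r − ∂G₃/∂p
= 6*p*q - 6*q^2*r - 6 − (5*q)
= 6*p*q - 6*q^2*r - 5*q - 6
At (1, 1, -1): 1.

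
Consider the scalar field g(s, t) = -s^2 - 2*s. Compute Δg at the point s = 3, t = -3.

∂²g/∂s² = -2
∂²g/∂t² = 0
∇²g = -2
At (3, -3): -2.

-2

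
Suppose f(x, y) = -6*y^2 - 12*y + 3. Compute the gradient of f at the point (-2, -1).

∂f/∂x = 0
∂f/∂y = -12*y - 12
∇f = (0, -12*y - 12)
At (-2, -1): (0, 0).

(0, 0)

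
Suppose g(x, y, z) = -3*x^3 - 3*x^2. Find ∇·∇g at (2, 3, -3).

∂²g/∂x² = -6*(3*x + 1)
∂²g/∂y² = 0
∂²g/∂z² = 0
∇²g = -18*x - 6
At (2, 3, -3): -42.

-42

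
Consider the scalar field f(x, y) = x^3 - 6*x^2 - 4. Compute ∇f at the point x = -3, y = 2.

∂f/∂x = 3*x^2 - 12*x
∂f/∂y = 0
∇f = (3*x^2 - 12*x, 0)
At (-3, 2): (63, 0).

(63, 0)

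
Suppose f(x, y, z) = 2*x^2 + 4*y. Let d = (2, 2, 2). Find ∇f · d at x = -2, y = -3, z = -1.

∂f/∂x = 4*x
∂f/∂y = 4
∂f/∂z = 0
∇f at (-2, -3, -1) = (-8, 4, 0)
∇f · d = (-8)(2) + (4)(2) + (0)(2) = -8

-8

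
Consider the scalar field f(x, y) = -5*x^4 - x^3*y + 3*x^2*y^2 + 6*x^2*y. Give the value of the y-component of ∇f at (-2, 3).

104

(∇f)_2 = ∂f/∂y = -x^3 + 6*x^2*y + 6*x^2
At (-2, 3): 104.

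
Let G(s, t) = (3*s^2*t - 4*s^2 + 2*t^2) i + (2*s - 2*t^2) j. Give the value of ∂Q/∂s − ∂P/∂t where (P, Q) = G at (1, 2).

-9

∂G₂/∂s = 2
∂G₁/∂t = 3*s^2 + 4*t
Scalar curl = -3*s^2 - 4*t + 2
At (1, 2): -9.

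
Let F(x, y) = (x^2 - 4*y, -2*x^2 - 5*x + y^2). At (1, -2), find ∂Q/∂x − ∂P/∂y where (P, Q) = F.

-5

∂F₂/∂x = -4*x - 5
∂F₁/∂y = -4
Scalar curl = -4*x - 1
At (1, -2): -5.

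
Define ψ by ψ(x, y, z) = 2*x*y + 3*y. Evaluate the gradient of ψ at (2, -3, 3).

(-6, 7, 0)

∂ψ/∂x = 2*y
∂ψ/∂y = 2*x + 3
∂ψ/∂z = 0
∇ψ = (2*y, 2*x + 3, 0)
At (2, -3, 3): (-6, 7, 0).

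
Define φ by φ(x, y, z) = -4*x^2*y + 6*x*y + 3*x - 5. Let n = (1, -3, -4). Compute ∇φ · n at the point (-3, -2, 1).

∂φ/∂x = -8*x*y + 6*y + 3
∂φ/∂y = -4*x^2 + 6*x
∂φ/∂z = 0
∇φ at (-3, -2, 1) = (-57, -54, 0)
∇φ · n = (-57)(1) + (-54)(-3) + (0)(-4) = 105

105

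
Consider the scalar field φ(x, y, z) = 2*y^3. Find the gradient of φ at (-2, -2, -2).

∂φ/∂x = 0
∂φ/∂y = 6*y^2
∂φ/∂z = 0
∇φ = (0, 6*y^2, 0)
At (-2, -2, -2): (0, 24, 0).

(0, 24, 0)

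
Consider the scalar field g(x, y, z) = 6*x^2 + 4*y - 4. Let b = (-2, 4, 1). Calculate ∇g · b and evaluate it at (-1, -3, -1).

∂g/∂x = 12*x
∂g/∂y = 4
∂g/∂z = 0
∇g at (-1, -3, -1) = (-12, 4, 0)
∇g · b = (-12)(-2) + (4)(4) + (0)(1) = 40

40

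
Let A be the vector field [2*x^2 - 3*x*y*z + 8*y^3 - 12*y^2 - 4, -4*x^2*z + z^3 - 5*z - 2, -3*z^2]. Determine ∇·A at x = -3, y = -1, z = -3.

-3

∂A₁/∂x = 4*x - 3*y*z
∂A₂/∂y = 0
∂A₃/∂z = -6*z
∇·A = 4*x - 3*y*z - 6*z
At (-3, -1, -3): -3.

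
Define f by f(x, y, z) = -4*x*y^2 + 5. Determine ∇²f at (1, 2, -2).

-8

∂²f/∂x² = 0
∂²f/∂y² = -8*x
∂²f/∂z² = 0
∇²f = -8*x
At (1, 2, -2): -8.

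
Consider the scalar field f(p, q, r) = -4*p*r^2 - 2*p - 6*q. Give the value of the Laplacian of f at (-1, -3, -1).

∂²f/∂p² = 0
∂²f/∂q² = 0
∂²f/∂r² = -8*p
∇²f = -8*p
At (-1, -3, -1): 8.

8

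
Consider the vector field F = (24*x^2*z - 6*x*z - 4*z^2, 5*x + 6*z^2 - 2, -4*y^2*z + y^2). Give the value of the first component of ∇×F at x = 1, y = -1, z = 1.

-6

(∇×F)_1 = ∂F₃/∂y − ∂F₂/∂z
= -8*y*z + 2*y − (12*z)
= -8*y*z + 2*y - 12*z
At (1, -1, 1): -6.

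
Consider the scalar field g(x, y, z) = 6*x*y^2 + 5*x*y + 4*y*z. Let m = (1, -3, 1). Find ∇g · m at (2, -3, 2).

∂g/∂x = 6*y^2 + 5*y
∂g/∂y = 12*x*y + 5*x + 4*z
∂g/∂z = 4*y
∇g at (2, -3, 2) = (39, -54, -12)
∇g · m = (39)(1) + (-54)(-3) + (-12)(1) = 189

189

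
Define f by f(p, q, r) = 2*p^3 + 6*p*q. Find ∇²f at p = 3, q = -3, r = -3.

∂²f/∂p² = 12*p
∂²f/∂q² = 0
∂²f/∂r² = 0
∇²f = 12*p
At (3, -3, -3): 36.

36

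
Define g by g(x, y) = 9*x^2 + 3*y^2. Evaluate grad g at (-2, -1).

(-36, -6)

∂g/∂x = 18*x
∂g/∂y = 6*y
∇g = (18*x, 6*y)
At (-2, -1): (-36, -6).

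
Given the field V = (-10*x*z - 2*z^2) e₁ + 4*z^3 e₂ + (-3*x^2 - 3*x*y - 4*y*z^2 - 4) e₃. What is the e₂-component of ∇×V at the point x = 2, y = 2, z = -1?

2

(∇×V)_2 = ∂V₁/∂z − ∂V₃/∂x
= -10*x - 4*z − (-6*x - 3*y)
= -4*x + 3*y - 4*z
At (2, 2, -1): 2.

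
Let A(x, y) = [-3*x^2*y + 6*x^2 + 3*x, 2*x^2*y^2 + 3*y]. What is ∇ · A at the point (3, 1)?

60

∂A₁/∂x = -6*x*y + 12*x + 3
∂A₂/∂y = 4*x^2*y + 3
∇·A = 4*x^2*y - 6*x*y + 12*x + 6
At (3, 1): 60.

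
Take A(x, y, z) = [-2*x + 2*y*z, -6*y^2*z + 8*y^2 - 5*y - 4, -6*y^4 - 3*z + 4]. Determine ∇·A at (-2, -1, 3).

10

∂A₁/∂x = -2
∂A₂/∂y = -12*y*z + 16*y - 5
∂A₃/∂z = -3
∇·A = -12*y*z + 16*y - 10
At (-2, -1, 3): 10.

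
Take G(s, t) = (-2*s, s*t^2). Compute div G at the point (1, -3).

-8

∂G₁/∂s = -2
∂G₂/∂t = 2*s*t
∇·G = 2*s*t - 2
At (1, -3): -8.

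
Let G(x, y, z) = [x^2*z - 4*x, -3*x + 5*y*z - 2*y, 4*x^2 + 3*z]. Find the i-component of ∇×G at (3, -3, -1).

15

(∇×G)_1 = ∂G₃/∂y − ∂G₂/∂z
= 0 − (5*y)
= -5*y
At (3, -3, -1): 15.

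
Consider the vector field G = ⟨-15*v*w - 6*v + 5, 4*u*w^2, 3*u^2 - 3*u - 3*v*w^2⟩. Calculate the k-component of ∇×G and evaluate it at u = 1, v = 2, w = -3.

-3

(∇×G)_3 = ∂G₂/∂u − ∂G₁/∂v
= 4*w^2 − (-15*w - 6)
= 4*w^2 + 15*w + 6
At (1, 2, -3): -3.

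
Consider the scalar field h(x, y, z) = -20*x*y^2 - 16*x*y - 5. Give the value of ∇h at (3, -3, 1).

(-132, 312, 0)

∂h/∂x = -20*y^2 - 16*y
∂h/∂y = -40*x*y - 16*x
∂h/∂z = 0
∇h = (-20*y^2 - 16*y, -40*x*y - 16*x, 0)
At (3, -3, 1): (-132, 312, 0).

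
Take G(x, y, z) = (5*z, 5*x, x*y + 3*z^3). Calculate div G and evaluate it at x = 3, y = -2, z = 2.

36

∂G₁/∂x = 0
∂G₂/∂y = 0
∂G₃/∂z = 9*z^2
∇·G = 9*z^2
At (3, -2, 2): 36.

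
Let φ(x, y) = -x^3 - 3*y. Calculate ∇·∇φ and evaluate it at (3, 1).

∂²φ/∂x² = -6*x
∂²φ/∂y² = 0
∇²φ = -6*x
At (3, 1): -18.

-18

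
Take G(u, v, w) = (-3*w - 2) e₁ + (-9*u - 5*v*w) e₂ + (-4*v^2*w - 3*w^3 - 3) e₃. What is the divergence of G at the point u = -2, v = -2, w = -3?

-82

∂G₁/∂u = 0
∂G₂/∂v = -5*w
∂G₃/∂w = -4*v^2 - 9*w^2
∇·G = -4*v^2 - 9*w^2 - 5*w
At (-2, -2, -3): -82.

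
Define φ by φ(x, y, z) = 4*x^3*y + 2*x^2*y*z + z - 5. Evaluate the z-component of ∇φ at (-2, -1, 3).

(∇φ)_3 = ∂φ/∂z = 2*x^2*y + 1
At (-2, -1, 3): -7.

-7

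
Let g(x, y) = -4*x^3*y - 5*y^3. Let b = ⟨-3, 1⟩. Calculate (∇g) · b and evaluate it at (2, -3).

∂g/∂x = -12*x^2*y
∂g/∂y = -4*x^3 - 15*y^2
∇g at (2, -3) = (144, -167)
∇g · b = (144)(-3) + (-167)(1) = -599

-599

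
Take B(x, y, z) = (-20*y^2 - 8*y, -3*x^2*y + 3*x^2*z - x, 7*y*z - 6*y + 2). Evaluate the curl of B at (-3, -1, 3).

(∇×B)₁ = ∂B₃/∂y − ∂B₂/∂z = -3*x^2 + 7*z - 6
(∇×B)₂ = ∂B₁/∂z − ∂B₃/∂x = 0
(∇×B)₃ = ∂B₂/∂x − ∂B₁/∂y = -6*x*y + 6*x*z + 40*y + 7
∇×B = (-3*x^2 + 7*z - 6, 0, -6*x*y + 6*x*z + 40*y + 7)
At (-3, -1, 3): (-12, 0, -105).

(-12, 0, -105)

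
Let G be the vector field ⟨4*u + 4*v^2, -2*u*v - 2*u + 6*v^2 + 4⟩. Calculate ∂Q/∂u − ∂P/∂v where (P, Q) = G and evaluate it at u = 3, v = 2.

∂G₂/∂u = -2*v - 2
∂G₁/∂v = 8*v
Scalar curl = -10*v - 2
At (3, 2): -22.

-22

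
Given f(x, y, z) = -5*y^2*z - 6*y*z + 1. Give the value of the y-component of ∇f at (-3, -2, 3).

42

(∇f)_2 = ∂f/∂y = -10*y*z - 6*z
At (-3, -2, 3): 42.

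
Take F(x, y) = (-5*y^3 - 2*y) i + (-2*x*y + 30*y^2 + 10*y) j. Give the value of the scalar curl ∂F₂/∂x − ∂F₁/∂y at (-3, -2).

∂F₂/∂x = -2*y
∂F₁/∂y = -15*y^2 - 2
Scalar curl = 15*y^2 - 2*y + 2
At (-3, -2): 66.

66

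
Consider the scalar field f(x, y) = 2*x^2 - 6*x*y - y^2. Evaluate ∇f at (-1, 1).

(-10, 4)

∂f/∂x = 4*x - 6*y
∂f/∂y = -6*x - 2*y
∇f = (4*x - 6*y, -6*x - 2*y)
At (-1, 1): (-10, 4).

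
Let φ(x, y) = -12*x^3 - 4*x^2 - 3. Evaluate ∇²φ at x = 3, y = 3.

-224

∂²φ/∂x² = -8*(9*x + 1)
∂²φ/∂y² = 0
∇²φ = -72*x - 8
At (3, 3): -224.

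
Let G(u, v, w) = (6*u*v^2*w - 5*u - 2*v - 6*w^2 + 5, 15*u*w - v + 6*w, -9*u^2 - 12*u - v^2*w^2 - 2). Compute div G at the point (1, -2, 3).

∂G₁/∂u = 6*v^2*w - 5
∂G₂/∂v = -1
∂G₃/∂w = -2*v^2*w
∇·G = 4*v^2*w - 6
At (1, -2, 3): 42.

42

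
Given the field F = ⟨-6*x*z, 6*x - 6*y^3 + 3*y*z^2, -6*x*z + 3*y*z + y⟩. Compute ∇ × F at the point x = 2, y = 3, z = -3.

(∇×F)₁ = ∂F₃/∂y − ∂F₂/∂z = -6*y*z + 3*z + 1
(∇×F)₂ = ∂F₁/∂z − ∂F₃/∂x = -6*x + 6*z
(∇×F)₃ = ∂F₂/∂x − ∂F₁/∂y = 6
∇×F = (-6*y*z + 3*z + 1, -6*x + 6*z, 6)
At (2, 3, -3): (46, -30, 6).

(46, -30, 6)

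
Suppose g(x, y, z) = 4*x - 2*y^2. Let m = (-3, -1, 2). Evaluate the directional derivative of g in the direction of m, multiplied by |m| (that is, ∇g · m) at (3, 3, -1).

∂g/∂x = 4
∂g/∂y = -4*y
∂g/∂z = 0
∇g at (3, 3, -1) = (4, -12, 0)
∇g · m = (4)(-3) + (-12)(-1) + (0)(2) = 0

0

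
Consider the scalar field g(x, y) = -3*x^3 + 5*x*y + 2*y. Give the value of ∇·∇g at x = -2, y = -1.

36

∂²g/∂x² = -18*x
∂²g/∂y² = 0
∇²g = -18*x
At (-2, -1): 36.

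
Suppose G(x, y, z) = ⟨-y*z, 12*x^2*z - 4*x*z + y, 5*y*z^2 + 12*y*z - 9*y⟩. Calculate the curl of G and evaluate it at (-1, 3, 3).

(∇×G)₁ = ∂G₃/∂y − ∂G₂/∂z = -12*x^2 + 4*x + 5*z^2 + 12*z - 9
(∇×G)₂ = ∂G₁/∂z − ∂G₃/∂x = -y
(∇×G)₃ = ∂G₂/∂x − ∂G₁/∂y = 24*x*z - 3*z
∇×G = (-12*x^2 + 4*x + 5*z^2 + 12*z - 9, -y, 24*x*z - 3*z)
At (-1, 3, 3): (56, -3, -81).

(56, -3, -81)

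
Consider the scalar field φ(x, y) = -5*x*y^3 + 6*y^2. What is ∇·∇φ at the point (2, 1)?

∂²φ/∂x² = 0
∂²φ/∂y² = 6*(-5*x*y + 2)
∇²φ = -30*x*y + 12
At (2, 1): -48.

-48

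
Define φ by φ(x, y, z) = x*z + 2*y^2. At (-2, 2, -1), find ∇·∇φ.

∂²φ/∂x² = 0
∂²φ/∂y² = 4
∂²φ/∂z² = 0
∇²φ = 4
At (-2, 2, -1): 4.

4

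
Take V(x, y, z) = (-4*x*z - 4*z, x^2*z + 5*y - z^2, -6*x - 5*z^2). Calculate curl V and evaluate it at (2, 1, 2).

(0, -6, 8)

(∇×V)₁ = ∂V₃/∂y − ∂V₂/∂z = -x^2 + 2*z
(∇×V)₂ = ∂V₁/∂z − ∂V₃/∂x = -4*x + 2
(∇×V)₃ = ∂V₂/∂x − ∂V₁/∂y = 2*x*z
∇×V = (-x^2 + 2*z, -4*x + 2, 2*x*z)
At (2, 1, 2): (0, -6, 8).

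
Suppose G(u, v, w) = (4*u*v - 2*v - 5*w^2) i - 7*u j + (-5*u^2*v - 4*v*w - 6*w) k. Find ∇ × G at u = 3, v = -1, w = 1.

(-49, -40, -17)

(∇×G)₁ = ∂G₃/∂v − ∂G₂/∂w = -5*u^2 - 4*w
(∇×G)₂ = ∂G₁/∂w − ∂G₃/∂u = 10*u*v - 10*w
(∇×G)₃ = ∂G₂/∂u − ∂G₁/∂v = -4*u - 5
∇×G = (-5*u^2 - 4*w, 10*u*v - 10*w, -4*u - 5)
At (3, -1, 1): (-49, -40, -17).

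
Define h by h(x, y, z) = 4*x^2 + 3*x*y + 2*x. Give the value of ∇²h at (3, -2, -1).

8

∂²h/∂x² = 8
∂²h/∂y² = 0
∂²h/∂z² = 0
∇²h = 8
At (3, -2, -1): 8.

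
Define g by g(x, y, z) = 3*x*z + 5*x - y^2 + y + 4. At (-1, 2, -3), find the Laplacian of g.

-2

∂²g/∂x² = 0
∂²g/∂y² = -2
∂²g/∂z² = 0
∇²g = -2
At (-1, 2, -3): -2.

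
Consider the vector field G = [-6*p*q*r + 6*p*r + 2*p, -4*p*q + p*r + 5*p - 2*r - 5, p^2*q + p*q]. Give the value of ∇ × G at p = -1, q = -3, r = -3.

(3, -27, 32)

(∇×G)₁ = ∂G₃/∂q − ∂G₂/∂r = p^2 + 2
(∇×G)₂ = ∂G₁/∂r − ∂G₃/∂p = -8*p*q + 6*p - q
(∇×G)₃ = ∂G₂/∂p − ∂G₁/∂q = 6*p*r - 4*q + r + 5
∇×G = (p^2 + 2, -8*p*q + 6*p - q, 6*p*r - 4*q + r + 5)
At (-1, -3, -3): (3, -27, 32).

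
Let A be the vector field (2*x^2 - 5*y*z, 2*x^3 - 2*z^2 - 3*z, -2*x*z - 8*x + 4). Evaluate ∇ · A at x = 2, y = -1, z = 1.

∂A₁/∂x = 4*x
∂A₂/∂y = 0
∂A₃/∂z = -2*x
∇·A = 2*x
At (2, -1, 1): 4.

4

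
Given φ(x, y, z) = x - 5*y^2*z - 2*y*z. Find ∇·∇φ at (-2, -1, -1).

10

∂²φ/∂x² = 0
∂²φ/∂y² = -10*z
∂²φ/∂z² = 0
∇²φ = -10*z
At (-2, -1, -1): 10.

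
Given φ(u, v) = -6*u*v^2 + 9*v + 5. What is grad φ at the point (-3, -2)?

(-24, -63)

∂φ/∂u = -6*v^2
∂φ/∂v = -12*u*v + 9
∇φ = (-6*v^2, -12*u*v + 9)
At (-3, -2): (-24, -63).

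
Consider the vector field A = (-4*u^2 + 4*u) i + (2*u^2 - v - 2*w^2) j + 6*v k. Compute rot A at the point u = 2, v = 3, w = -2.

(∇×A)₁ = ∂A₃/∂v − ∂A₂/∂w = 4*w + 6
(∇×A)₂ = ∂A₁/∂w − ∂A₃/∂u = 0
(∇×A)₃ = ∂A₂/∂u − ∂A₁/∂v = 4*u
∇×A = (4*w + 6, 0, 4*u)
At (2, 3, -2): (-2, 0, 8).

(-2, 0, 8)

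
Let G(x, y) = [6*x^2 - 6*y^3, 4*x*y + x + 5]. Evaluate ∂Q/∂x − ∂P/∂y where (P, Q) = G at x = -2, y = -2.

∂G₂/∂x = 4*y + 1
∂G₁/∂y = -18*y^2
Scalar curl = 18*y^2 + 4*y + 1
At (-2, -2): 65.

65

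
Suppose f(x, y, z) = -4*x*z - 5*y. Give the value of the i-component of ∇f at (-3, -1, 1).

-4

(∇f)_1 = ∂f/∂x = -4*z
At (-3, -1, 1): -4.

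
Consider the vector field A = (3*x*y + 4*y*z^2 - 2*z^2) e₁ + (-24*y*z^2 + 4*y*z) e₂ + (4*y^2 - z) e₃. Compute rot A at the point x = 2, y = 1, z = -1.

(∇×A)₁ = ∂A₃/∂y − ∂A₂/∂z = 48*y*z + 4*y
(∇×A)₂ = ∂A₁/∂z − ∂A₃/∂x = 8*y*z - 4*z
(∇×A)₃ = ∂A₂/∂x − ∂A₁/∂y = -3*x - 4*z^2
∇×A = (48*y*z + 4*y, 8*y*z - 4*z, -3*x - 4*z^2)
At (2, 1, -1): (-44, -4, -10).

(-44, -4, -10)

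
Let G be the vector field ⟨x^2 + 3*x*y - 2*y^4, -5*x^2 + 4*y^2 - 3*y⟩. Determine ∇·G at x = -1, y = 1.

∂G₁/∂x = 2*x + 3*y
∂G₂/∂y = 8*y - 3
∇·G = 2*x + 11*y - 3
At (-1, 1): 6.

6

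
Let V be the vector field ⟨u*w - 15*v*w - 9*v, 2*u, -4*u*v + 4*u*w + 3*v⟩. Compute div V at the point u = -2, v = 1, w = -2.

∂V₁/∂u = w
∂V₂/∂v = 0
∂V₃/∂w = 4*u
∇·V = 4*u + w
At (-2, 1, -2): -10.

-10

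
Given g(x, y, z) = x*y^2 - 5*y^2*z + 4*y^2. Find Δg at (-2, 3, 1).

-6

∂²g/∂x² = 0
∂²g/∂y² = 2*(x - 5*z + 4)
∂²g/∂z² = 0
∇²g = 2*x - 10*z + 8
At (-2, 3, 1): -6.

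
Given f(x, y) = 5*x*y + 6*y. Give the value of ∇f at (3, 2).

(10, 21)

∂f/∂x = 5*y
∂f/∂y = 5*x + 6
∇f = (5*y, 5*x + 6)
At (3, 2): (10, 21).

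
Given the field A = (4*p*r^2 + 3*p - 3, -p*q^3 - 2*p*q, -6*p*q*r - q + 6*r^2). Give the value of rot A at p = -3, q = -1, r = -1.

(∇×A)₁ = ∂A₃/∂q − ∂A₂/∂r = -6*p*r - 1
(∇×A)₂ = ∂A₁/∂r − ∂A₃/∂p = 8*p*r + 6*q*r
(∇×A)₃ = ∂A₂/∂p − ∂A₁/∂q = -q^3 - 2*q
∇×A = (-6*p*r - 1, 8*p*r + 6*q*r, -q^3 - 2*q)
At (-3, -1, -1): (-19, 30, 3).

(-19, 30, 3)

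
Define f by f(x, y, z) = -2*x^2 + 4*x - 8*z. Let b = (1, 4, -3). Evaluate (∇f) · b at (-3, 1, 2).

40

∂f/∂x = -4*x + 4
∂f/∂y = 0
∂f/∂z = -8
∇f at (-3, 1, 2) = (16, 0, -8)
∇f · b = (16)(1) + (0)(4) + (-8)(-3) = 40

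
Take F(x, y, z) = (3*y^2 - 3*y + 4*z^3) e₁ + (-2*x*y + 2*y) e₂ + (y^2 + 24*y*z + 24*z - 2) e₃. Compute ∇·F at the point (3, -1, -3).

∂F₁/∂x = 0
∂F₂/∂y = -2*x + 2
∂F₃/∂z = 24*y + 24
∇·F = -2*x + 24*y + 26
At (3, -1, -3): -4.

-4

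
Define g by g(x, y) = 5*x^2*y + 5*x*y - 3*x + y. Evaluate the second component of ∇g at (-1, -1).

(∇g)_2 = ∂g/∂y = 5*x^2 + 5*x + 1
At (-1, -1): 1.

1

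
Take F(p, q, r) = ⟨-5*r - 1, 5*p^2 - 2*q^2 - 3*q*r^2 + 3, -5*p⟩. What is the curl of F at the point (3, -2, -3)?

(36, 0, 30)

(∇×F)₁ = ∂F₃/∂q − ∂F₂/∂r = 6*q*r
(∇×F)₂ = ∂F₁/∂r − ∂F₃/∂p = 0
(∇×F)₃ = ∂F₂/∂p − ∂F₁/∂q = 10*p
∇×F = (6*q*r, 0, 10*p)
At (3, -2, -3): (36, 0, 30).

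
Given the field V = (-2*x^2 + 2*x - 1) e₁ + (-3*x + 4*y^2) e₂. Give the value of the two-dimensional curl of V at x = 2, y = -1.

-3

∂V₂/∂x = -3
∂V₁/∂y = 0
Scalar curl = -3
At (2, -1): -3.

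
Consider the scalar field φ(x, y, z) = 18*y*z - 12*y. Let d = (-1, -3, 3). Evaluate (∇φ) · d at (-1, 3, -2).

306

∂φ/∂x = 0
∂φ/∂y = 18*z - 12
∂φ/∂z = 18*y
∇φ at (-1, 3, -2) = (0, -48, 54)
∇φ · d = (0)(-1) + (-48)(-3) + (54)(3) = 306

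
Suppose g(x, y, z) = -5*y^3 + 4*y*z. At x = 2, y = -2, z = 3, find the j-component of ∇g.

-48

(∇g)_2 = ∂g/∂y = -15*y^2 + 4*z
At (2, -2, 3): -48.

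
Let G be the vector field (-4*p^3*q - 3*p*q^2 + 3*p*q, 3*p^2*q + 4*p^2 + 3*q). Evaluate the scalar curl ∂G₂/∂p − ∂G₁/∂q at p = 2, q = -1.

18

∂G₂/∂p = 6*p*q + 8*p
∂G₁/∂q = -4*p^3 - 6*p*q + 3*p
Scalar curl = 4*p^3 + 12*p*q + 5*p
At (2, -1): 18.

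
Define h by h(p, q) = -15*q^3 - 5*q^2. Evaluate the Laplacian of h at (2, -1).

80

∂²h/∂p² = 0
∂²h/∂q² = -10*(9*q + 1)
∇²h = -90*q - 10
At (2, -1): 80.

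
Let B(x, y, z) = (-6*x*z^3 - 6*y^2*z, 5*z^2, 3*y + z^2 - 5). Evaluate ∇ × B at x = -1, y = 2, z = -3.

(∇×B)₁ = ∂B₃/∂y − ∂B₂/∂z = -10*z + 3
(∇×B)₂ = ∂B₁/∂z − ∂B₃/∂x = -18*x*z^2 - 6*y^2
(∇×B)₃ = ∂B₂/∂x − ∂B₁/∂y = 12*y*z
∇×B = (-10*z + 3, -18*x*z^2 - 6*y^2, 12*y*z)
At (-1, 2, -3): (33, 138, -72).

(33, 138, -72)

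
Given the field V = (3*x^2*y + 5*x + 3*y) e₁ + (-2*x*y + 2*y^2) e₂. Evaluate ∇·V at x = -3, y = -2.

∂V₁/∂x = 6*x*y + 5
∂V₂/∂y = -2*x + 4*y
∇·V = 6*x*y - 2*x + 4*y + 5
At (-3, -2): 39.

39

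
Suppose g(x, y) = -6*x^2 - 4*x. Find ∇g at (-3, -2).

(32, 0)

∂g/∂x = -12*x - 4
∂g/∂y = 0
∇g = (-12*x - 4, 0)
At (-3, -2): (32, 0).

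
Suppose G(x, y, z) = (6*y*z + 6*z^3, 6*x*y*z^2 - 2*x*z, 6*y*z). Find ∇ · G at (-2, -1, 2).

∂G₁/∂x = 0
∂G₂/∂y = 6*x*z^2
∂G₃/∂z = 6*y
∇·G = 6*x*z^2 + 6*y
At (-2, -1, 2): -54.

-54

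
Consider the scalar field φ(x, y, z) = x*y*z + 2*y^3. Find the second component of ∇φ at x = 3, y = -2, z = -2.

18

(∇φ)_2 = ∂φ/∂y = x*z + 6*y^2
At (3, -2, -2): 18.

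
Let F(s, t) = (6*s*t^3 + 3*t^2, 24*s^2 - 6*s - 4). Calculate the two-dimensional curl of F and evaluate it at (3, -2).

∂F₂/∂s = 48*s - 6
∂F₁/∂t = 18*s*t^2 + 6*t
Scalar curl = -18*s*t^2 + 48*s - 6*t - 6
At (3, -2): -66.

-66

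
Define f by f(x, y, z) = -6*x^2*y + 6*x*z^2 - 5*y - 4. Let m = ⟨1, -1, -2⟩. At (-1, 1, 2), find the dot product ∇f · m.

95

∂f/∂x = -12*x*y + 6*z^2
∂f/∂y = -6*x^2 - 5
∂f/∂z = 12*x*z
∇f at (-1, 1, 2) = (36, -11, -24)
∇f · m = (36)(1) + (-11)(-1) + (-24)(-2) = 95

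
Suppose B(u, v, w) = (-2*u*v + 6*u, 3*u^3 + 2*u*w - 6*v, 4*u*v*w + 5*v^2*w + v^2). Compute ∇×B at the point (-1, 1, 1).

(∇×B)₁ = ∂B₃/∂v − ∂B₂/∂w = 4*u*w - 2*u + 10*v*w + 2*v
(∇×B)₂ = ∂B₁/∂w − ∂B₃/∂u = -4*v*w
(∇×B)₃ = ∂B₂/∂u − ∂B₁/∂v = 9*u^2 + 2*u + 2*w
∇×B = (4*u*w - 2*u + 10*v*w + 2*v, -4*v*w, 9*u^2 + 2*u + 2*w)
At (-1, 1, 1): (10, -4, 9).

(10, -4, 9)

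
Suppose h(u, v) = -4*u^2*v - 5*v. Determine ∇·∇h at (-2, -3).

∂²h/∂u² = -8*v
∂²h/∂v² = 0
∇²h = -8*v
At (-2, -3): 24.

24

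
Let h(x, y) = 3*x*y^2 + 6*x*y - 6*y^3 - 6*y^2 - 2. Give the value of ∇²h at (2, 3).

∂²h/∂x² = 0
∂²h/∂y² = 6*(x - 6*y - 2)
∇²h = 6*x - 36*y - 12
At (2, 3): -108.

-108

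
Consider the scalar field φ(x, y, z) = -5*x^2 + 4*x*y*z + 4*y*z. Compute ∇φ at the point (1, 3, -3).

∂φ/∂x = -10*x + 4*y*z
∂φ/∂y = 4*x*z + 4*z
∂φ/∂z = 4*x*y + 4*y
∇φ = (-10*x + 4*y*z, 4*x*z + 4*z, 4*x*y + 4*y)
At (1, 3, -3): (-46, -24, 24).

(-46, -24, 24)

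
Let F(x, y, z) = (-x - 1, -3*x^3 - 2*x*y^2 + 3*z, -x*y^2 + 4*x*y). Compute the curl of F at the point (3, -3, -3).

(∇×F)₁ = ∂F₃/∂y − ∂F₂/∂z = -2*x*y + 4*x - 3
(∇×F)₂ = ∂F₁/∂z − ∂F₃/∂x = y^2 - 4*y
(∇×F)₃ = ∂F₂/∂x − ∂F₁/∂y = -9*x^2 - 2*y^2
∇×F = (-2*x*y + 4*x - 3, y^2 - 4*y, -9*x^2 - 2*y^2)
At (3, -3, -3): (27, 21, -99).

(27, 21, -99)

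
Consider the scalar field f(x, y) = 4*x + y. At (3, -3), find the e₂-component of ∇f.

1

(∇f)_2 = ∂f/∂y = 1
At (3, -3): 1.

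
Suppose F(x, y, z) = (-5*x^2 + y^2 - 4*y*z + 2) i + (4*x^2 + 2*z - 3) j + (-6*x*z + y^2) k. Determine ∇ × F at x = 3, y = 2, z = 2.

(2, 4, 28)

(∇×F)₁ = ∂F₃/∂y − ∂F₂/∂z = 2*y - 2
(∇×F)₂ = ∂F₁/∂z − ∂F₃/∂x = -4*y + 6*z
(∇×F)₃ = ∂F₂/∂x − ∂F₁/∂y = 8*x - 2*y + 4*z
∇×F = (2*y - 2, -4*y + 6*z, 8*x - 2*y + 4*z)
At (3, 2, 2): (2, 4, 28).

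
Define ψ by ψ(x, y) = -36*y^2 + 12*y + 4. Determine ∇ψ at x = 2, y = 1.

∂ψ/∂x = 0
∂ψ/∂y = -72*y + 12
∇ψ = (0, -72*y + 12)
At (2, 1): (0, -60).

(0, -60)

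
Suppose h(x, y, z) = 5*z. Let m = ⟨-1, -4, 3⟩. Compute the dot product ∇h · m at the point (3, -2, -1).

15

∂h/∂x = 0
∂h/∂y = 0
∂h/∂z = 5
∇h at (3, -2, -1) = (0, 0, 5)
∇h · m = (0)(-1) + (0)(-4) + (5)(3) = 15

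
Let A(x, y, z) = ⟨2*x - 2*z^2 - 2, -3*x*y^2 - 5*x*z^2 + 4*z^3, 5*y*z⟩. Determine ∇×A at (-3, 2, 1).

(∇×A)₁ = ∂A₃/∂y − ∂A₂/∂z = 10*x*z - 12*z^2 + 5*z
(∇×A)₂ = ∂A₁/∂z − ∂A₃/∂x = -4*z
(∇×A)₃ = ∂A₂/∂x − ∂A₁/∂y = -3*y^2 - 5*z^2
∇×A = (10*x*z - 12*z^2 + 5*z, -4*z, -3*y^2 - 5*z^2)
At (-3, 2, 1): (-37, -4, -17).

(-37, -4, -17)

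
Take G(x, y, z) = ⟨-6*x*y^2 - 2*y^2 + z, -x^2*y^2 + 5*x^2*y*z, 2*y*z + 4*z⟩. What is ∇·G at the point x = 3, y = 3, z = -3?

∂G₁/∂x = -6*y^2
∂G₂/∂y = -2*x^2*y + 5*x^2*z
∂G₃/∂z = 2*y + 4
∇·G = -2*x^2*y + 5*x^2*z - 6*y^2 + 2*y + 4
At (3, 3, -3): -233.

-233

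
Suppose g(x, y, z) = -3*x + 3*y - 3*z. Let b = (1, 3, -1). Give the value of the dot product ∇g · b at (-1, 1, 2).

9

∂g/∂x = -3
∂g/∂y = 3
∂g/∂z = -3
∇g at (-1, 1, 2) = (-3, 3, -3)
∇g · b = (-3)(1) + (3)(3) + (-3)(-1) = 9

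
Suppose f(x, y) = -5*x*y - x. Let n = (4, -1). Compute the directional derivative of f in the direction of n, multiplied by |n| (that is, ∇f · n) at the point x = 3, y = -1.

∂f/∂x = -5*y - 1
∂f/∂y = -5*x
∇f at (3, -1) = (4, -15)
∇f · n = (4)(4) + (-15)(-1) = 31

31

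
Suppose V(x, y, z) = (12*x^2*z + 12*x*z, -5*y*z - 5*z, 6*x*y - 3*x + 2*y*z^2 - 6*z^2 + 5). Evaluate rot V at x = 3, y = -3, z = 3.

(∇×V)₁ = ∂V₃/∂y − ∂V₂/∂z = 6*x + 5*y + 2*z^2 + 5
(∇×V)₂ = ∂V₁/∂z − ∂V₃/∂x = 12*x^2 + 12*x - 6*y + 3
(∇×V)₃ = ∂V₂/∂x − ∂V₁/∂y = 0
∇×V = (6*x + 5*y + 2*z^2 + 5, 12*x^2 + 12*x - 6*y + 3, 0)
At (3, -3, 3): (26, 165, 0).

(26, 165, 0)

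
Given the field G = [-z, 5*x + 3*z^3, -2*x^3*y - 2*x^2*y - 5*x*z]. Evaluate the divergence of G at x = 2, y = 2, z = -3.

∂G₁/∂x = 0
∂G₂/∂y = 0
∂G₃/∂z = -5*x
∇·G = -5*x
At (2, 2, -3): -10.

-10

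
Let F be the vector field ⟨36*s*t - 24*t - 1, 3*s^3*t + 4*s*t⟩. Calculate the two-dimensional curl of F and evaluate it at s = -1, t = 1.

73

∂F₂/∂s = 9*s^2*t + 4*t
∂F₁/∂t = 36*s - 24
Scalar curl = 9*s^2*t - 36*s + 4*t + 24
At (-1, 1): 73.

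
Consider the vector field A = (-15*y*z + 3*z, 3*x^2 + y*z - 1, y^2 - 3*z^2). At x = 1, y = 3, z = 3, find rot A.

(3, -42, 51)

(∇×A)₁ = ∂A₃/∂y − ∂A₂/∂z = y
(∇×A)₂ = ∂A₁/∂z − ∂A₃/∂x = -15*y + 3
(∇×A)₃ = ∂A₂/∂x − ∂A₁/∂y = 6*x + 15*z
∇×A = (y, -15*y + 3, 6*x + 15*z)
At (1, 3, 3): (3, -42, 51).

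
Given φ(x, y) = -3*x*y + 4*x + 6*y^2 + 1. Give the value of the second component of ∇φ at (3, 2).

15

(∇φ)_2 = ∂φ/∂y = -3*x + 12*y
At (3, 2): 15.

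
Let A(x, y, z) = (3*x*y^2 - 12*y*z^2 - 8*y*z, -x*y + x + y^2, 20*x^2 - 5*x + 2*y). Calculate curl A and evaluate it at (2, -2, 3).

(∇×A)₁ = ∂A₃/∂y − ∂A₂/∂z = 2
(∇×A)₂ = ∂A₁/∂z − ∂A₃/∂x = -40*x - 24*y*z - 8*y + 5
(∇×A)₃ = ∂A₂/∂x − ∂A₁/∂y = -6*x*y - y + 12*z^2 + 8*z + 1
∇×A = (2, -40*x - 24*y*z - 8*y + 5, -6*x*y - y + 12*z^2 + 8*z + 1)
At (2, -2, 3): (2, 85, 159).

(2, 85, 159)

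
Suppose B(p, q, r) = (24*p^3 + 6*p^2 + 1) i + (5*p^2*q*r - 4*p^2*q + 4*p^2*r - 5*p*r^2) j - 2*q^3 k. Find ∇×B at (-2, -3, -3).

(50, 0, -225)

(∇×B)₁ = ∂B₃/∂q − ∂B₂/∂r = -5*p^2*q - 4*p^2 + 10*p*r - 6*q^2
(∇×B)₂ = ∂B₁/∂r − ∂B₃/∂p = 0
(∇×B)₃ = ∂B₂/∂p − ∂B₁/∂q = 10*p*q*r - 8*p*q + 8*p*r - 5*r^2
∇×B = (-5*p^2*q - 4*p^2 + 10*p*r - 6*q^2, 0, 10*p*q*r - 8*p*q + 8*p*r - 5*r^2)
At (-2, -3, -3): (50, 0, -225).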